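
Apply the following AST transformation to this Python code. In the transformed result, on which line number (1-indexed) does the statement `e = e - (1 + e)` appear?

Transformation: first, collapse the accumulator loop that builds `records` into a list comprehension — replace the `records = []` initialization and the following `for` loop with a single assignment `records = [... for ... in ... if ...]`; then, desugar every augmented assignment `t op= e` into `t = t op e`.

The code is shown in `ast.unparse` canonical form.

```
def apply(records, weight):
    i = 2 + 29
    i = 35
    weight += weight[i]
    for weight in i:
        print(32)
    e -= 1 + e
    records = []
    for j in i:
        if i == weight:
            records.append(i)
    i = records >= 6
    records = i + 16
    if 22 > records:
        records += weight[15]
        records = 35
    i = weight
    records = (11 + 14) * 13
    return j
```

Transformed code:
def apply(records, weight):
    i = 2 + 29
    i = 35
    weight = weight + weight[i]
    for weight in i:
        print(32)
    e = e - (1 + e)
    records = [i for j in i if i == weight]
    i = records >= 6
    records = i + 16
    if 22 > records:
        records = records + weight[15]
        records = 35
    i = weight
    records = (11 + 14) * 13
    return j

7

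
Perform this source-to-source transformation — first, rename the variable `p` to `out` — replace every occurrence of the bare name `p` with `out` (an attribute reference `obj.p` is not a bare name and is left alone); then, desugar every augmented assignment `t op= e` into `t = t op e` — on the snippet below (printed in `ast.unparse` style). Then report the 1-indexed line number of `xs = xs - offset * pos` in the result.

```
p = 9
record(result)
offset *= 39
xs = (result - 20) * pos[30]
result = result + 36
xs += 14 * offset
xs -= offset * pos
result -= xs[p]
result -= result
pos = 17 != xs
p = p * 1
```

Transformed code:
out = 9
record(result)
offset = offset * 39
xs = (result - 20) * pos[30]
result = result + 36
xs = xs + 14 * offset
xs = xs - offset * pos
result = result - xs[out]
result = result - result
pos = 17 != xs
out = out * 1

7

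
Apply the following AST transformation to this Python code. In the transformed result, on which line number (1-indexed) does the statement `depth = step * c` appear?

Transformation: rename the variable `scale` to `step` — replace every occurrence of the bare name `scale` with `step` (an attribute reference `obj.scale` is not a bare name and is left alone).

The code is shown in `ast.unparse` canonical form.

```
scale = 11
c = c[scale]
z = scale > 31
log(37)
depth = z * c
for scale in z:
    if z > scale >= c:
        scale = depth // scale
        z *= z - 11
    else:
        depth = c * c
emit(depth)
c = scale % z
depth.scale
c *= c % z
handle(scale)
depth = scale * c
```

17

Transformed code:
step = 11
c = c[step]
z = step > 31
log(37)
depth = z * c
for step in z:
    if z > step >= c:
        step = depth // step
        z *= z - 11
    else:
        depth = c * c
emit(depth)
c = step % z
depth.scale
c *= c % z
handle(step)
depth = step * c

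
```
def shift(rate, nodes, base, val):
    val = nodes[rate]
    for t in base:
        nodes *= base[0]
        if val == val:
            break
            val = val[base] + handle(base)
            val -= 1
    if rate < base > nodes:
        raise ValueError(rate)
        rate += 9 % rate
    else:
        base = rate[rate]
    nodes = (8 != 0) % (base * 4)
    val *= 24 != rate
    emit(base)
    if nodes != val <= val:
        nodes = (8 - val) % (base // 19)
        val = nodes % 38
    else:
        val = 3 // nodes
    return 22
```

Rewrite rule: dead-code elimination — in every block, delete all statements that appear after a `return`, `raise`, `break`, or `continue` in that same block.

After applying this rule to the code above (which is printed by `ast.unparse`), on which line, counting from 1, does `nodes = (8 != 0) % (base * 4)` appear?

Transformed code:
def shift(rate, nodes, base, val):
    val = nodes[rate]
    for t in base:
        nodes *= base[0]
        if val == val:
            break
    if rate < base > nodes:
        raise ValueError(rate)
    else:
        base = rate[rate]
    nodes = (8 != 0) % (base * 4)
    val *= 24 != rate
    emit(base)
    if nodes != val <= val:
        nodes = (8 - val) % (base // 19)
        val = nodes % 38
    else:
        val = 3 // nodes
    return 22

11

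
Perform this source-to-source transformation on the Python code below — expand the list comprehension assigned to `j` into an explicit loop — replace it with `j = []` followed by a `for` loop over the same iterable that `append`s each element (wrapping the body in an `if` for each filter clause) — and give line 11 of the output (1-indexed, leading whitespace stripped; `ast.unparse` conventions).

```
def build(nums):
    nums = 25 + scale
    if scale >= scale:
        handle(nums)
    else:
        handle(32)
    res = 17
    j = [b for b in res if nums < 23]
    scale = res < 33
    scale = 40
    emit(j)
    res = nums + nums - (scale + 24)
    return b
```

j.append(b)

Transformed code:
def build(nums):
    nums = 25 + scale
    if scale >= scale:
        handle(nums)
    else:
        handle(32)
    res = 17
    j = []
    for b in res:
        if nums < 23:
            j.append(b)
    scale = res < 33
    scale = 40
    emit(j)
    res = nums + nums - (scale + 24)
    return b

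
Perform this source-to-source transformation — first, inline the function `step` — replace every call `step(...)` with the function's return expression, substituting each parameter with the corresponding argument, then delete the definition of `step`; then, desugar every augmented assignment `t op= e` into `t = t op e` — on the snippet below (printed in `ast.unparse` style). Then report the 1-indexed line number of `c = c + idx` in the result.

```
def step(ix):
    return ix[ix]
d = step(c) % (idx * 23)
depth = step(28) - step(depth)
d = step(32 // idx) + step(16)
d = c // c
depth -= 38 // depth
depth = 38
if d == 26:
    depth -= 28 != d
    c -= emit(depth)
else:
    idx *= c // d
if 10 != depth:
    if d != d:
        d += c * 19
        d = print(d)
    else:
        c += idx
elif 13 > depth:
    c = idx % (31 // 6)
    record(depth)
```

17

Transformed code:
d = c[c] % (idx * 23)
depth = 28[28] - depth[depth]
d = (32 // idx)[32 // idx] + 16[16]
d = c // c
depth = depth - 38 // depth
depth = 38
if d == 26:
    depth = depth - (28 != d)
    c = c - emit(depth)
else:
    idx = idx * (c // d)
if 10 != depth:
    if d != d:
        d = d + c * 19
        d = print(d)
    else:
        c = c + idx
elif 13 > depth:
    c = idx % (31 // 6)
    record(depth)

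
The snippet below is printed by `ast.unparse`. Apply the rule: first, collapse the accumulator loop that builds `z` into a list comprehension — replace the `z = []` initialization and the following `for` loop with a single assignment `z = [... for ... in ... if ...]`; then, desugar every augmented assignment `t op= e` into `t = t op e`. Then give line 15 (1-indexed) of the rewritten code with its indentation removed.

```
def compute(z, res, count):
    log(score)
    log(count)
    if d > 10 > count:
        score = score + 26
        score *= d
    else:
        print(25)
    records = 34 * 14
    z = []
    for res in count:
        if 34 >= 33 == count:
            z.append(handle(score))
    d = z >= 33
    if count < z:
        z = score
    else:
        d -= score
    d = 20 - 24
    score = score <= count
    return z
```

d = d - score

Transformed code:
def compute(z, res, count):
    log(score)
    log(count)
    if d > 10 > count:
        score = score + 26
        score = score * d
    else:
        print(25)
    records = 34 * 14
    z = [handle(score) for res in count if 34 >= 33 == count]
    d = z >= 33
    if count < z:
        z = score
    else:
        d = d - score
    d = 20 - 24
    score = score <= count
    return z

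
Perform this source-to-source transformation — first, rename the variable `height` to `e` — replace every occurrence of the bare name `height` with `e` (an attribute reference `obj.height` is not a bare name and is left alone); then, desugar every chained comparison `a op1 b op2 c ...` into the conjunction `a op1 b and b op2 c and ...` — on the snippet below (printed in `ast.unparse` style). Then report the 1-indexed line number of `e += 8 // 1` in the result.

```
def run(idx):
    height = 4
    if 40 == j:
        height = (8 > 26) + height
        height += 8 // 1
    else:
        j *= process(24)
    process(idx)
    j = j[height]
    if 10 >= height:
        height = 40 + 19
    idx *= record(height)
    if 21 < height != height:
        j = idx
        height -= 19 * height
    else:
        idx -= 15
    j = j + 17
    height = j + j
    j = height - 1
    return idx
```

Transformed code:
def run(idx):
    e = 4
    if 40 == j:
        e = (8 > 26) + e
        e += 8 // 1
    else:
        j *= process(24)
    process(idx)
    j = j[e]
    if 10 >= e:
        e = 40 + 19
    idx *= record(e)
    if 21 < e and e != e:
        j = idx
        e -= 19 * e
    else:
        idx -= 15
    j = j + 17
    e = j + j
    j = e - 1
    return idx

5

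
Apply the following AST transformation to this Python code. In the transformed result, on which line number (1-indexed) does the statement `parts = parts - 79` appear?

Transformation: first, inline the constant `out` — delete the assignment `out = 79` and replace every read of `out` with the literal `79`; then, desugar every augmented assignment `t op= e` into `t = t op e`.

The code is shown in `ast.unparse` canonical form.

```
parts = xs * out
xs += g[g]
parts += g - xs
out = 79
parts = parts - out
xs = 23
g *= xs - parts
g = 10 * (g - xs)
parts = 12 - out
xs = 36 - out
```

4

Transformed code:
parts = xs * 79
xs = xs + g[g]
parts = parts + (g - xs)
parts = parts - 79
xs = 23
g = g * (xs - parts)
g = 10 * (g - xs)
parts = 12 - 79
xs = 36 - 79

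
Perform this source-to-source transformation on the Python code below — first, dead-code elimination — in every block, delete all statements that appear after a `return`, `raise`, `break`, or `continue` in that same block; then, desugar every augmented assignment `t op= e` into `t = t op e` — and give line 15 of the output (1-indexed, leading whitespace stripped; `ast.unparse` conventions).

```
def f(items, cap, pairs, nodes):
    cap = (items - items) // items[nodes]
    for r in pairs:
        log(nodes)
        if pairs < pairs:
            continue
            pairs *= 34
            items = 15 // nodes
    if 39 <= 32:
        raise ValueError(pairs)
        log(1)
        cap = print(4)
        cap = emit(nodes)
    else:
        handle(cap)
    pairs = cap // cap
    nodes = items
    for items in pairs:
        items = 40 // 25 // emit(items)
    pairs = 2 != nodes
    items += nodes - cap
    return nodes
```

Transformed code:
def f(items, cap, pairs, nodes):
    cap = (items - items) // items[nodes]
    for r in pairs:
        log(nodes)
        if pairs < pairs:
            continue
    if 39 <= 32:
        raise ValueError(pairs)
    else:
        handle(cap)
    pairs = cap // cap
    nodes = items
    for items in pairs:
        items = 40 // 25 // emit(items)
    pairs = 2 != nodes
    items = items + (nodes - cap)
    return nodes

pairs = 2 != nodes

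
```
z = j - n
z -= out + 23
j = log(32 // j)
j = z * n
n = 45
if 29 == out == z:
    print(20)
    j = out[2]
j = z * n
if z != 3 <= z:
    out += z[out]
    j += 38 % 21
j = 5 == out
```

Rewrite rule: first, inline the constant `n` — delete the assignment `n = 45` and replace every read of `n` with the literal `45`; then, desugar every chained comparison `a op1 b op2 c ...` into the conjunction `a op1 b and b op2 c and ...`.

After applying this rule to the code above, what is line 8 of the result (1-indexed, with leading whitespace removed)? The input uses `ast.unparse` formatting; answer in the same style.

j = z * 45

Transformed code:
z = j - 45
z -= out + 23
j = log(32 // j)
j = z * 45
if 29 == out and out == z:
    print(20)
    j = out[2]
j = z * 45
if z != 3 and 3 <= z:
    out += z[out]
    j += 38 % 21
j = 5 == out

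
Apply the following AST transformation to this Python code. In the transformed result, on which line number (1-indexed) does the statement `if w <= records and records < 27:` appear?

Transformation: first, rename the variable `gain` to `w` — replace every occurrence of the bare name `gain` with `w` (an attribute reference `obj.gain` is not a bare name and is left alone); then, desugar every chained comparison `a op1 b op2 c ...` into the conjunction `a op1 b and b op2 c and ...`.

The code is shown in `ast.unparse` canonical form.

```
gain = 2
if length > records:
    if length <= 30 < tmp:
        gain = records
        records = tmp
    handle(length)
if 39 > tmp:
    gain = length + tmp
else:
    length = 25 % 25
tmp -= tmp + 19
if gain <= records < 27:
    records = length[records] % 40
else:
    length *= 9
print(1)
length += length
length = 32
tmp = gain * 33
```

12

Transformed code:
w = 2
if length > records:
    if length <= 30 and 30 < tmp:
        w = records
        records = tmp
    handle(length)
if 39 > tmp:
    w = length + tmp
else:
    length = 25 % 25
tmp -= tmp + 19
if w <= records and records < 27:
    records = length[records] % 40
else:
    length *= 9
print(1)
length += length
length = 32
tmp = w * 33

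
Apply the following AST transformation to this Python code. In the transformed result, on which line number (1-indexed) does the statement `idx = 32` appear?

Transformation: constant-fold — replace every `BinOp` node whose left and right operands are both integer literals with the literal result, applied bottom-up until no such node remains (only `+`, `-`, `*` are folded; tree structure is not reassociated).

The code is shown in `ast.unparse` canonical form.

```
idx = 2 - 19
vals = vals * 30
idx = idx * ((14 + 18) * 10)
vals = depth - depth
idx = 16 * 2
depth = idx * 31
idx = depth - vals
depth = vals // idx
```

5

Transformed code:
idx = -17
vals = vals * 30
idx = idx * 320
vals = depth - depth
idx = 32
depth = idx * 31
idx = depth - vals
depth = vals // idx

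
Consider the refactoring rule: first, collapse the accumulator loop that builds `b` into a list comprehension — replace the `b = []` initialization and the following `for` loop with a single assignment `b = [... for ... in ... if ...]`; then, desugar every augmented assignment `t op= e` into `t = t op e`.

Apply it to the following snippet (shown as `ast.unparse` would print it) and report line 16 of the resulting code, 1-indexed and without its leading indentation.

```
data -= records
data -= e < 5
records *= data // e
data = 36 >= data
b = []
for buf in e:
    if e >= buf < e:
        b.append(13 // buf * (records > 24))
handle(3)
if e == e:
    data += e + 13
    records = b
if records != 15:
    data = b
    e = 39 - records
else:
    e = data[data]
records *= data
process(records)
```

Transformed code:
data = data - records
data = data - (e < 5)
records = records * (data // e)
data = 36 >= data
b = [13 // buf * (records > 24) for buf in e if e >= buf < e]
handle(3)
if e == e:
    data = data + (e + 13)
    records = b
if records != 15:
    data = b
    e = 39 - records
else:
    e = data[data]
records = records * data
process(records)

process(records)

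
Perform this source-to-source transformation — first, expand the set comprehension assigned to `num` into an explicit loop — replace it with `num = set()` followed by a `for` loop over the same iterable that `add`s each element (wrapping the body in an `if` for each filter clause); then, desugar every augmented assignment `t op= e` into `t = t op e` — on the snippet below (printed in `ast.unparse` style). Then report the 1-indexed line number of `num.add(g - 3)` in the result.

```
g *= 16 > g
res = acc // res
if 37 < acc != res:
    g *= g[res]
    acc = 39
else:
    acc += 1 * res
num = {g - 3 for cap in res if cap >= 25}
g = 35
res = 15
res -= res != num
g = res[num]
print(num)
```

Transformed code:
g = g * (16 > g)
res = acc // res
if 37 < acc != res:
    g = g * g[res]
    acc = 39
else:
    acc = acc + 1 * res
num = set()
for cap in res:
    if cap >= 25:
        num.add(g - 3)
g = 35
res = 15
res = res - (res != num)
g = res[num]
print(num)

11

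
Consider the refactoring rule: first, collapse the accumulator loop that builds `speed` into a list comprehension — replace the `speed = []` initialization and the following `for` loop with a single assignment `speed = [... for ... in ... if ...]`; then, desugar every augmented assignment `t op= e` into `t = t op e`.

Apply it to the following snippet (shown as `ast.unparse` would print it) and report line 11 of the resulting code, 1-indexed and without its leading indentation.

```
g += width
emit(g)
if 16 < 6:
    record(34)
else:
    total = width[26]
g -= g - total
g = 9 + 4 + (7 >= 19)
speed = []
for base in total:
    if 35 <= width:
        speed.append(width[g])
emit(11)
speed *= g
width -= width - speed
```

Transformed code:
g = g + width
emit(g)
if 16 < 6:
    record(34)
else:
    total = width[26]
g = g - (g - total)
g = 9 + 4 + (7 >= 19)
speed = [width[g] for base in total if 35 <= width]
emit(11)
speed = speed * g
width = width - (width - speed)

speed = speed * g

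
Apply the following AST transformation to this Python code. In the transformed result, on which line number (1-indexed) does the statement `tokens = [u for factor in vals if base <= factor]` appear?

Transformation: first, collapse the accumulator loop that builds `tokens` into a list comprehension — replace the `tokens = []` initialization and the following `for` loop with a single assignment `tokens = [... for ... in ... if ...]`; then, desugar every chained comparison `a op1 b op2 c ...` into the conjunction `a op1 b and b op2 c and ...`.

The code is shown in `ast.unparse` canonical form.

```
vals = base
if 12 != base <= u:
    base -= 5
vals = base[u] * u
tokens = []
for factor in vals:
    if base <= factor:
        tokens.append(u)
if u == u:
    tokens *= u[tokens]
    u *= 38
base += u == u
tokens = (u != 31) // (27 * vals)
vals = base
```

Transformed code:
vals = base
if 12 != base and base <= u:
    base -= 5
vals = base[u] * u
tokens = [u for factor in vals if base <= factor]
if u == u:
    tokens *= u[tokens]
    u *= 38
base += u == u
tokens = (u != 31) // (27 * vals)
vals = base

5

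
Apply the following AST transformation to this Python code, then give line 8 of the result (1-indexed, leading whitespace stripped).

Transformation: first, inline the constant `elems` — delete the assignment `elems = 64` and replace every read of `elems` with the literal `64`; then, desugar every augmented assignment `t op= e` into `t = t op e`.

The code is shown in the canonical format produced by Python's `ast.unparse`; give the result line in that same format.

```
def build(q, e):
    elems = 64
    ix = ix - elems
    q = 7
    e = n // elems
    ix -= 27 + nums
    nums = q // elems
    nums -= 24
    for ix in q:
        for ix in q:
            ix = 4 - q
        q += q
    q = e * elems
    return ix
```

for ix in q:

Transformed code:
def build(q, e):
    ix = ix - 64
    q = 7
    e = n // 64
    ix = ix - (27 + nums)
    nums = q // 64
    nums = nums - 24
    for ix in q:
        for ix in q:
            ix = 4 - q
        q = q + q
    q = e * 64
    return ix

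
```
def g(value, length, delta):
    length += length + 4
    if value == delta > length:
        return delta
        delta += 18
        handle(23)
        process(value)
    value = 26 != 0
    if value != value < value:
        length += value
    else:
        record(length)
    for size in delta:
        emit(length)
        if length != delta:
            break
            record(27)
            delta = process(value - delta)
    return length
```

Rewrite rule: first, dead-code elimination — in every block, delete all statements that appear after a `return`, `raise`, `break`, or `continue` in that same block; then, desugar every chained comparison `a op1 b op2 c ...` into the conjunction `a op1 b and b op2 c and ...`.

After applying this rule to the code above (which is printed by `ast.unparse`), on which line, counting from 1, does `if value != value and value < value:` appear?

6

Transformed code:
def g(value, length, delta):
    length += length + 4
    if value == delta and delta > length:
        return delta
    value = 26 != 0
    if value != value and value < value:
        length += value
    else:
        record(length)
    for size in delta:
        emit(length)
        if length != delta:
            break
    return length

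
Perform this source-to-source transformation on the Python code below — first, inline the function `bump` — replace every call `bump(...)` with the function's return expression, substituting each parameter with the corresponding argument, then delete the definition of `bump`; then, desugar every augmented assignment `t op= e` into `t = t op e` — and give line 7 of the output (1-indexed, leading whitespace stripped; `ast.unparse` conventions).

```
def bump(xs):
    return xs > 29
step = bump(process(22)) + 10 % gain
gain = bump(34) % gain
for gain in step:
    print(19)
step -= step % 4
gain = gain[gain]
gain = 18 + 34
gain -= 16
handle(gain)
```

Transformed code:
step = (process(22) > 29) + 10 % gain
gain = (34 > 29) % gain
for gain in step:
    print(19)
step = step - step % 4
gain = gain[gain]
gain = 18 + 34
gain = gain - 16
handle(gain)

gain = 18 + 34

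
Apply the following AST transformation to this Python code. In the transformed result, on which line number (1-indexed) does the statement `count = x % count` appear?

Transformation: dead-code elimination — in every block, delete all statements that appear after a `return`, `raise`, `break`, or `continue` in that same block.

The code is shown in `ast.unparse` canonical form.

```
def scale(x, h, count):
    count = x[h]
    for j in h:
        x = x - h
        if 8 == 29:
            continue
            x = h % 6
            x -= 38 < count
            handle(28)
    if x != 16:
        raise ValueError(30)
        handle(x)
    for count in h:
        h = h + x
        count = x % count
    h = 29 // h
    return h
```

11

Transformed code:
def scale(x, h, count):
    count = x[h]
    for j in h:
        x = x - h
        if 8 == 29:
            continue
    if x != 16:
        raise ValueError(30)
    for count in h:
        h = h + x
        count = x % count
    h = 29 // h
    return h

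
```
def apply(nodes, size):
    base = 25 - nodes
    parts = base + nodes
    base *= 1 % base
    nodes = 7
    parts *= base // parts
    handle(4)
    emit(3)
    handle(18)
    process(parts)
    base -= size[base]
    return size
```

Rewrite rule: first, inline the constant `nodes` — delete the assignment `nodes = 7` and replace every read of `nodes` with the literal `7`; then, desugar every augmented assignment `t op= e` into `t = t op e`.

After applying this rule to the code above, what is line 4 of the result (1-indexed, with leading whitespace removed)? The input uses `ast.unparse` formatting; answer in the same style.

base = base * (1 % base)

Transformed code:
def apply(nodes, size):
    base = 25 - 7
    parts = base + 7
    base = base * (1 % base)
    parts = parts * (base // parts)
    handle(4)
    emit(3)
    handle(18)
    process(parts)
    base = base - size[base]
    return size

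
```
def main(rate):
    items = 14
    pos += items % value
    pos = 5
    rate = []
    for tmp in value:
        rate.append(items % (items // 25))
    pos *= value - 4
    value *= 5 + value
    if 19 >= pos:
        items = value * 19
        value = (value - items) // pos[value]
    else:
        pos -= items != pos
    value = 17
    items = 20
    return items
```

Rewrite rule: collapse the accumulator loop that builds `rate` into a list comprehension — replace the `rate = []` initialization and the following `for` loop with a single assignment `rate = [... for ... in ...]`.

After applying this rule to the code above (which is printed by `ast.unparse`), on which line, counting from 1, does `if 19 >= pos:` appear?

Transformed code:
def main(rate):
    items = 14
    pos += items % value
    pos = 5
    rate = [items % (items // 25) for tmp in value]
    pos *= value - 4
    value *= 5 + value
    if 19 >= pos:
        items = value * 19
        value = (value - items) // pos[value]
    else:
        pos -= items != pos
    value = 17
    items = 20
    return items

8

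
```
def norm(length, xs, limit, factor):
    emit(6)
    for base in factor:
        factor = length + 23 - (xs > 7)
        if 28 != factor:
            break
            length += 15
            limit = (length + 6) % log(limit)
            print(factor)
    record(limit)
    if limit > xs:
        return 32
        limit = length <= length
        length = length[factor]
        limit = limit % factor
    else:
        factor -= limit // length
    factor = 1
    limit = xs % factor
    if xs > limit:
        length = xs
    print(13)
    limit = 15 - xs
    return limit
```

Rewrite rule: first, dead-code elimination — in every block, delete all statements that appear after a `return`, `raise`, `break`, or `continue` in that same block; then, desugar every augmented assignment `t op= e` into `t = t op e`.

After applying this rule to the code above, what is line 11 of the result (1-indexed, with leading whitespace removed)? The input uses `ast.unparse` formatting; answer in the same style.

factor = factor - limit // length

Transformed code:
def norm(length, xs, limit, factor):
    emit(6)
    for base in factor:
        factor = length + 23 - (xs > 7)
        if 28 != factor:
            break
    record(limit)
    if limit > xs:
        return 32
    else:
        factor = factor - limit // length
    factor = 1
    limit = xs % factor
    if xs > limit:
        length = xs
    print(13)
    limit = 15 - xs
    return limit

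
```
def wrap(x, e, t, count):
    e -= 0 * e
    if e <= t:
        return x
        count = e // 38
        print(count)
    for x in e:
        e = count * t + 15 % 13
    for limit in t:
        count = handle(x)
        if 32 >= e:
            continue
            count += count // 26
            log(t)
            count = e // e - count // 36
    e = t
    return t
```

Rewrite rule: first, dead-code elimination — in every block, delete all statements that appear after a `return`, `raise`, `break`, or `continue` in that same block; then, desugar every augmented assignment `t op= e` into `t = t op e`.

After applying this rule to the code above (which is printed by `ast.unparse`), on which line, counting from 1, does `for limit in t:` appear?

Transformed code:
def wrap(x, e, t, count):
    e = e - 0 * e
    if e <= t:
        return x
    for x in e:
        e = count * t + 15 % 13
    for limit in t:
        count = handle(x)
        if 32 >= e:
            continue
    e = t
    return t

7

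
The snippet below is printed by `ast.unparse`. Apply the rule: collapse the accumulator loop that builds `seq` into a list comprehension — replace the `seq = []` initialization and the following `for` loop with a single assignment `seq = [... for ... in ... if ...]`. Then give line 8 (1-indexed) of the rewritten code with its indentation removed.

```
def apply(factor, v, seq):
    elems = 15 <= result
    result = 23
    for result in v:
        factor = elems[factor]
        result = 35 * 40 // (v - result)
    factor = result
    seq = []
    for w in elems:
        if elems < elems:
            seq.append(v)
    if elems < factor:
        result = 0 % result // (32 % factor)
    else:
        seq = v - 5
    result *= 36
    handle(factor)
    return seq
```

Transformed code:
def apply(factor, v, seq):
    elems = 15 <= result
    result = 23
    for result in v:
        factor = elems[factor]
        result = 35 * 40 // (v - result)
    factor = result
    seq = [v for w in elems if elems < elems]
    if elems < factor:
        result = 0 % result // (32 % factor)
    else:
        seq = v - 5
    result *= 36
    handle(factor)
    return seq

seq = [v for w in elems if elems < elems]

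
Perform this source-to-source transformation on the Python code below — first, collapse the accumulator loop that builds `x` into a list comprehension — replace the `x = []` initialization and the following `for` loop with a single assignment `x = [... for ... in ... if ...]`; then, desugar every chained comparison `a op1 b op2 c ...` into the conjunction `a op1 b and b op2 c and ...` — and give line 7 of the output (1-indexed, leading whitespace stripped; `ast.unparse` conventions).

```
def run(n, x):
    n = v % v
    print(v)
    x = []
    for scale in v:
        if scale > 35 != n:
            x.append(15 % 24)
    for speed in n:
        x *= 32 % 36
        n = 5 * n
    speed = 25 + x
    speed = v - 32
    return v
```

n = 5 * n

Transformed code:
def run(n, x):
    n = v % v
    print(v)
    x = [15 % 24 for scale in v if scale > 35 and 35 != n]
    for speed in n:
        x *= 32 % 36
        n = 5 * n
    speed = 25 + x
    speed = v - 32
    return v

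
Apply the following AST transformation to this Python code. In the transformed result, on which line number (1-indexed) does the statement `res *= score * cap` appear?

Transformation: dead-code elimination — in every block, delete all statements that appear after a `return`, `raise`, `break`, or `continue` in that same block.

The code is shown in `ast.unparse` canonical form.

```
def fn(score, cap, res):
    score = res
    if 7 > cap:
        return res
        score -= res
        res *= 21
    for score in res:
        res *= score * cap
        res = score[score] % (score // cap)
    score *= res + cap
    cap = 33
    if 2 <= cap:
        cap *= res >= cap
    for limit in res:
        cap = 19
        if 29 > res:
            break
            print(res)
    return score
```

6

Transformed code:
def fn(score, cap, res):
    score = res
    if 7 > cap:
        return res
    for score in res:
        res *= score * cap
        res = score[score] % (score // cap)
    score *= res + cap
    cap = 33
    if 2 <= cap:
        cap *= res >= cap
    for limit in res:
        cap = 19
        if 29 > res:
            break
    return score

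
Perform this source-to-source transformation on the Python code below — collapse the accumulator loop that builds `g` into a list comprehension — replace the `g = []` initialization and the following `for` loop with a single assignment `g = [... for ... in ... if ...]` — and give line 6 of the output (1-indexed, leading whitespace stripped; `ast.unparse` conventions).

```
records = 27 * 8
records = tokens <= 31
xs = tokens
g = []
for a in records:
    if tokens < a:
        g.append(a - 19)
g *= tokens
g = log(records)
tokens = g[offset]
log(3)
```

g = log(records)

Transformed code:
records = 27 * 8
records = tokens <= 31
xs = tokens
g = [a - 19 for a in records if tokens < a]
g *= tokens
g = log(records)
tokens = g[offset]
log(3)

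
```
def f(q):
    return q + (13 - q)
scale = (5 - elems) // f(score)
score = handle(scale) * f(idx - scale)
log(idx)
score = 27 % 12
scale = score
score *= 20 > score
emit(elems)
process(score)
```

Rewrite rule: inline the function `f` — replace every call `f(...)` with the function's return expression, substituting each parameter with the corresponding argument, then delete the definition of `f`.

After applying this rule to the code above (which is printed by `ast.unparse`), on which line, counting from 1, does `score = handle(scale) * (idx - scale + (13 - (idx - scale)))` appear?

Transformed code:
scale = (5 - elems) // (score + (13 - score))
score = handle(scale) * (idx - scale + (13 - (idx - scale)))
log(idx)
score = 27 % 12
scale = score
score *= 20 > score
emit(elems)
process(score)

2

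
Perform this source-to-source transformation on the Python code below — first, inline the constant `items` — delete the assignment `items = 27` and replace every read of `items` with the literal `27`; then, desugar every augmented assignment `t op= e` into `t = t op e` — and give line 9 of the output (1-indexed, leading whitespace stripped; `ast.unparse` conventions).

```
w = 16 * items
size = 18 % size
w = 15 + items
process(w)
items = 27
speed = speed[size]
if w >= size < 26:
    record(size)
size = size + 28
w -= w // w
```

Transformed code:
w = 16 * 27
size = 18 % size
w = 15 + 27
process(w)
speed = speed[size]
if w >= size < 26:
    record(size)
size = size + 28
w = w - w // w

w = w - w // w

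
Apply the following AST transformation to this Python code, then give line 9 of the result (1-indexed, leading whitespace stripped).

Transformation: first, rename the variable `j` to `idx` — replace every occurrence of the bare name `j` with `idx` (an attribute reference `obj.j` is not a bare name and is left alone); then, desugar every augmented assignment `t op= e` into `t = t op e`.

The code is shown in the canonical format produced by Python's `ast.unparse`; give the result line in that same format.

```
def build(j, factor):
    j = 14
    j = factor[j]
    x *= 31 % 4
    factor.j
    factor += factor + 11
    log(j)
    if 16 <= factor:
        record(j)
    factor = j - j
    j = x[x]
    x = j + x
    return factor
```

record(idx)

Transformed code:
def build(idx, factor):
    idx = 14
    idx = factor[idx]
    x = x * (31 % 4)
    factor.j
    factor = factor + (factor + 11)
    log(idx)
    if 16 <= factor:
        record(idx)
    factor = idx - idx
    idx = x[x]
    x = idx + x
    return factor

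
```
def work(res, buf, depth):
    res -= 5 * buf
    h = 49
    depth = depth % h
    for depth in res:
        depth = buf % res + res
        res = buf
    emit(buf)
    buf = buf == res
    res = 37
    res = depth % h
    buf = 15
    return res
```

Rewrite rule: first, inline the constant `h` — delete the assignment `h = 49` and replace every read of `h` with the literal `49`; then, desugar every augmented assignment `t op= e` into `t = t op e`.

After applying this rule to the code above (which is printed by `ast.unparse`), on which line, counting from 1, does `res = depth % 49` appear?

10

Transformed code:
def work(res, buf, depth):
    res = res - 5 * buf
    depth = depth % 49
    for depth in res:
        depth = buf % res + res
        res = buf
    emit(buf)
    buf = buf == res
    res = 37
    res = depth % 49
    buf = 15
    return res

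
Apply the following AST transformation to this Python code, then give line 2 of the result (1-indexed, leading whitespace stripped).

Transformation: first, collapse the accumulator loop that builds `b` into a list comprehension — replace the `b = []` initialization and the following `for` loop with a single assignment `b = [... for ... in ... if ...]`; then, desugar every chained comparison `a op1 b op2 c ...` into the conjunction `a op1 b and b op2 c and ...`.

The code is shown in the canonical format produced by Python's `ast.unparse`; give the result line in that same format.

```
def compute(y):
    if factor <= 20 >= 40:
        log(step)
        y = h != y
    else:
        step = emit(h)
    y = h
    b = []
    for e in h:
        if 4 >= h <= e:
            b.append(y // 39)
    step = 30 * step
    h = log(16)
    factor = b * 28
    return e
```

Transformed code:
def compute(y):
    if factor <= 20 and 20 >= 40:
        log(step)
        y = h != y
    else:
        step = emit(h)
    y = h
    b = [y // 39 for e in h if 4 >= h and h <= e]
    step = 30 * step
    h = log(16)
    factor = b * 28
    return e

if factor <= 20 and 20 >= 40:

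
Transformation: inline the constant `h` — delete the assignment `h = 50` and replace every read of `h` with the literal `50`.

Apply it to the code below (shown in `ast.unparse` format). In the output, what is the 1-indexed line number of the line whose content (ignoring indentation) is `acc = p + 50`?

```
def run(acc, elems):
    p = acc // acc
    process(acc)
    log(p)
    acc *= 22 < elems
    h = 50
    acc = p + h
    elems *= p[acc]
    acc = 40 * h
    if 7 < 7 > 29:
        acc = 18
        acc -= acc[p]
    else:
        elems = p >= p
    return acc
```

Transformed code:
def run(acc, elems):
    p = acc // acc
    process(acc)
    log(p)
    acc *= 22 < elems
    acc = p + 50
    elems *= p[acc]
    acc = 40 * 50
    if 7 < 7 > 29:
        acc = 18
        acc -= acc[p]
    else:
        elems = p >= p
    return acc

6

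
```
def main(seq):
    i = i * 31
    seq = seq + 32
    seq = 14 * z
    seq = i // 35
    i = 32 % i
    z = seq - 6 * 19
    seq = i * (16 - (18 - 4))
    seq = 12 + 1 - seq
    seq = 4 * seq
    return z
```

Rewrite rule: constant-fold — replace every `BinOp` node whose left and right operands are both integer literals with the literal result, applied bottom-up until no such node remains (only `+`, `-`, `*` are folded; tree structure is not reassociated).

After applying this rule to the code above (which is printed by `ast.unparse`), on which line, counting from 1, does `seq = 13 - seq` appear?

Transformed code:
def main(seq):
    i = i * 31
    seq = seq + 32
    seq = 14 * z
    seq = i // 35
    i = 32 % i
    z = seq - 114
    seq = i * 2
    seq = 13 - seq
    seq = 4 * seq
    return z

9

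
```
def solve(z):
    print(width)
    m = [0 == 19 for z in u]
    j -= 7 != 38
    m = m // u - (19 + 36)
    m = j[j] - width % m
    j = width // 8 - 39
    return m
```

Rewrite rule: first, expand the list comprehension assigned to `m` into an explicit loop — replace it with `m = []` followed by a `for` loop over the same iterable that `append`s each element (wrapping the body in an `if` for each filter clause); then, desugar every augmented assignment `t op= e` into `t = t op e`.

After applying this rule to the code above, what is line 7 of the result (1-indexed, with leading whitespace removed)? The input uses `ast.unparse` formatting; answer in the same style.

m = m // u - (19 + 36)

Transformed code:
def solve(z):
    print(width)
    m = []
    for z in u:
        m.append(0 == 19)
    j = j - (7 != 38)
    m = m // u - (19 + 36)
    m = j[j] - width % m
    j = width // 8 - 39
    return m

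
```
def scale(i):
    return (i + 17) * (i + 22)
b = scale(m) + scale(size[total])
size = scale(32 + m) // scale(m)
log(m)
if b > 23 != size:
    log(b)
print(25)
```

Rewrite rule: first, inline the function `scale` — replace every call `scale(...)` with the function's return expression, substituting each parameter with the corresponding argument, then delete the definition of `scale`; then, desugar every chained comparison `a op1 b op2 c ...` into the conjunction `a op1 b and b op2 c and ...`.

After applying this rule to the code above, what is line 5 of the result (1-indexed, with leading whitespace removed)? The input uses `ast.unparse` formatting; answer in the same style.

Transformed code:
b = (m + 17) * (m + 22) + (size[total] + 17) * (size[total] + 22)
size = (32 + m + 17) * (32 + m + 22) // ((m + 17) * (m + 22))
log(m)
if b > 23 and 23 != size:
    log(b)
print(25)

log(b)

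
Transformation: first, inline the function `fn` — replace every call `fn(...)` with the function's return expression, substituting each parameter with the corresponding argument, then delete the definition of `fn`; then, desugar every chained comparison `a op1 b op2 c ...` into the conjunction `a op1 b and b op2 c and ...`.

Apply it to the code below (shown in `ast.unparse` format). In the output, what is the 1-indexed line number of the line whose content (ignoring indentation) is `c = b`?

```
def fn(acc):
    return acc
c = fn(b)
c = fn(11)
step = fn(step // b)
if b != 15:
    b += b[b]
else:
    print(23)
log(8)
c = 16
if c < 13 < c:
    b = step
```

Transformed code:
c = b
c = 11
step = step // b
if b != 15:
    b += b[b]
else:
    print(23)
log(8)
c = 16
if c < 13 and 13 < c:
    b = step

1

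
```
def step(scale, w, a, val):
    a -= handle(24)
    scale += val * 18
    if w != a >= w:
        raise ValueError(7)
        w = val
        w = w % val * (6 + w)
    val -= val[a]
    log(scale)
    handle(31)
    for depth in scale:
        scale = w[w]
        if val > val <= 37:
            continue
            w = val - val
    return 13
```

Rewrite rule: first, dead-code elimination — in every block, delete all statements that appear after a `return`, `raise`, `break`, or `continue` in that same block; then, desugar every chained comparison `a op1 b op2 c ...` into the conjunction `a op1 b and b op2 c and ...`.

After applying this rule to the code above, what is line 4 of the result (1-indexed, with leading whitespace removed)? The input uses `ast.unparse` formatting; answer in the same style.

if w != a and a >= w:

Transformed code:
def step(scale, w, a, val):
    a -= handle(24)
    scale += val * 18
    if w != a and a >= w:
        raise ValueError(7)
    val -= val[a]
    log(scale)
    handle(31)
    for depth in scale:
        scale = w[w]
        if val > val and val <= 37:
            continue
    return 13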